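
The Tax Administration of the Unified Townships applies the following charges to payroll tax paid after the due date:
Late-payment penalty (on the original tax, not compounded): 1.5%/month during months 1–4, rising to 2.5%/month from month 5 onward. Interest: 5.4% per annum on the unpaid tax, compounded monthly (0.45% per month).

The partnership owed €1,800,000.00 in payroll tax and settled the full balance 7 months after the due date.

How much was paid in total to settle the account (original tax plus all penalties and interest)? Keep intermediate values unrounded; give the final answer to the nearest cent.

€2,100,471.22

Penalty, months 1–4: 4 × 1.5% × €1,800,000.00 = €108,000.00
Penalty, months 5–7: 3 × 2.5% × €1,800,000.00 = €135,000.00
Interest: €1,800,000.00 × ((1 + 0.0045)^7 − 1) = €1,800,000.00 × 0.0319285… = €57,471.2168…
Total = €1,800,000.00 + €243,000.0000 + €57,471.2168… = €2,100,471.22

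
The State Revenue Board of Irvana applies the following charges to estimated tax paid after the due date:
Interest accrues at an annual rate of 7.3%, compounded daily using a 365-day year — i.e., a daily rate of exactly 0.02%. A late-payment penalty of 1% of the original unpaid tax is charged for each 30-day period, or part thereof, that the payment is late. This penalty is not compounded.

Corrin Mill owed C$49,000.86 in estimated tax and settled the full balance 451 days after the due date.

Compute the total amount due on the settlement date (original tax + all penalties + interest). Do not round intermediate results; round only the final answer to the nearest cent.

C$61,465.86

Penalty periods: ⌈451/30⌉ = 16; penalty = 16 × 1% × C$49,000.86 = C$7,840.14…
Interest: C$49,000.86 × ((1 + 0.0002)^451 − 1) = C$49,000.86 × 0.09438327… = C$4,624.8614…
Total = C$49,000.86 + C$7,840.1376 + C$4,624.8614… = C$61,465.86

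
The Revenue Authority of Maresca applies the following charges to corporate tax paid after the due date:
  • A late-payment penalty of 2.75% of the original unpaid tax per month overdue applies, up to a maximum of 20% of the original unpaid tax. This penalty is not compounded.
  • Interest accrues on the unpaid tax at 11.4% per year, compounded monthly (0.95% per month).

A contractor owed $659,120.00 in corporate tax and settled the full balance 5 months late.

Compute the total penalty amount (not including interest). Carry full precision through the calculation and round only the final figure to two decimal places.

$90,629.00

Penalty: 5 × 2.75% × $659,120.00 = $90,629.00 (below the 20% cap of $131,824.00)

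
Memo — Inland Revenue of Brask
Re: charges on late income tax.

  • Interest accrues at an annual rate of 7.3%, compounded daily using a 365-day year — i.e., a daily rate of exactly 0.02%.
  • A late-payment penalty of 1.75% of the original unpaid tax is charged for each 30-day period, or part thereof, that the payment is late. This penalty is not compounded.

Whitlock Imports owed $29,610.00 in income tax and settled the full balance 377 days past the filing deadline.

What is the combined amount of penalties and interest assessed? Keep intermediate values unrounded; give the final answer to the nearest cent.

$9,054.95

Penalty periods: ⌈377/30⌉ = 13; penalty = 13 × 1.75% × $29,610.00 = $6,736.28…
Interest: $29,610.00 × ((1 + 0.0002)^377 − 1) = $29,610.00 × 0.07830726… = $2,318.6780…
Penalties + interest = $6,736.2750 + $2,318.6780… = $9,054.95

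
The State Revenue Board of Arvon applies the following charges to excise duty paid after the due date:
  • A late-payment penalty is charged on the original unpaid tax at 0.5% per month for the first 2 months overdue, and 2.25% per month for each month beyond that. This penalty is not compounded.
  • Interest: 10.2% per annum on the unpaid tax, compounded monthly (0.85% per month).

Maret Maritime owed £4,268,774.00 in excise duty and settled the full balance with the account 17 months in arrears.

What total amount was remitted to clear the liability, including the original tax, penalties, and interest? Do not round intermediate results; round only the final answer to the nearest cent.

Penalty, months 1–2: 2 × 0.5% × £4,268,774.00 = £42,687.74
Penalty, months 3–17: 15 × 2.25% × £4,268,774.00 = £1,440,711.23…
Interest: £4,268,774.00 × ((1 + 0.0085)^17 − 1) = £4,268,774.00 × 0.1547563… = £660,619.7041…
Total = £4,268,774.00 + £1,483,398.9650 + £660,619.7041… = £6,412,792.67

£6,412,792.67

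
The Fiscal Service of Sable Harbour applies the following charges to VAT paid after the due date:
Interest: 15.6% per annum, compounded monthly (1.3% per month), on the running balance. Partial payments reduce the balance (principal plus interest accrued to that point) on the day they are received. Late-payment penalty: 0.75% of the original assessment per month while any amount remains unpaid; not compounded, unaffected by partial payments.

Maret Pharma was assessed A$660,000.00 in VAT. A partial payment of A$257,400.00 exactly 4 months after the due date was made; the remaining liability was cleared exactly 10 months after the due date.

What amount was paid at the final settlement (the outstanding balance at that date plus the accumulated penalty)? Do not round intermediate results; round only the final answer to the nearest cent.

A$522,356.19

Balance at month 4: A$660,000.0000 × (1 + 0.013)^4 = A$694,995.0589…
After A$257,400.00 payment: A$694,995.0589… − A$257,400.00 = A$437,595.0589…
Balance at month 10: A$437,595.0589… × (1 + 0.013)^6 = A$472,856.1934…
Penalty: 10 × 0.75% × A$660,000.00 = A$49,500.00
Final settlement = outstanding balance + penalty = A$472,856.1934… + A$49,500.00 = A$522,356.19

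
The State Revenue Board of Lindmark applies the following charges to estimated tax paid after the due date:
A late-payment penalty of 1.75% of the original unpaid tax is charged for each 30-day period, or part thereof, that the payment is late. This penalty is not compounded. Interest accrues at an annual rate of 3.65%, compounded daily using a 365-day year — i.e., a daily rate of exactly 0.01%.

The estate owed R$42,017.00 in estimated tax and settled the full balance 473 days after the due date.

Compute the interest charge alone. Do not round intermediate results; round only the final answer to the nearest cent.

Interest: R$42,017.00 × ((1 + 0.0001)^473 − 1) = R$42,017.00 × 0.04843401… = R$2,035.0519…

R$2,035.05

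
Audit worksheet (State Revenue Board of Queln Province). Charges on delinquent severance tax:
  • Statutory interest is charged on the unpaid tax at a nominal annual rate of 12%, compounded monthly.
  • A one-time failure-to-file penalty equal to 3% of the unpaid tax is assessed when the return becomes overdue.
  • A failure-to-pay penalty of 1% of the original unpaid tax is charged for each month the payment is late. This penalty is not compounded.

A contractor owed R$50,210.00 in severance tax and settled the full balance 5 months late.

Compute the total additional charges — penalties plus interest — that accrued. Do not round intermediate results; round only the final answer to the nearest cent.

R$6,578.01

Failure-to-file penalty: 3% × R$50,210.00 = R$1,506.30
Failure-to-pay penalty = 1% × R$50,210.00 × 5 mo = R$2,510.50
Interest (12%/yr ÷ 12 = 1%/month): R$50,210.00 × ((1 + 0.01)^5 − 1) = R$2,561.2146…
Penalties + interest = R$4,016.8000 + R$2,561.2146… = R$6,578.01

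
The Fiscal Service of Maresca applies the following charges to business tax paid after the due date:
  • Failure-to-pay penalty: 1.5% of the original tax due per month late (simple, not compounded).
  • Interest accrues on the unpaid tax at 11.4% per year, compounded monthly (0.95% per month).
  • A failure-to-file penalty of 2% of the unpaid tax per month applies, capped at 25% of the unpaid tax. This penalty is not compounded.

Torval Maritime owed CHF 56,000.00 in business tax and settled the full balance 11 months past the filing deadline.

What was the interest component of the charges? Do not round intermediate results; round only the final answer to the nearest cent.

Interest: CHF 56,000.00 × ((1 + 0.0095)^11 − 1) = CHF 56,000.00 × 0.1096079… = CHF 6,138.0447…

CHF 6,138.04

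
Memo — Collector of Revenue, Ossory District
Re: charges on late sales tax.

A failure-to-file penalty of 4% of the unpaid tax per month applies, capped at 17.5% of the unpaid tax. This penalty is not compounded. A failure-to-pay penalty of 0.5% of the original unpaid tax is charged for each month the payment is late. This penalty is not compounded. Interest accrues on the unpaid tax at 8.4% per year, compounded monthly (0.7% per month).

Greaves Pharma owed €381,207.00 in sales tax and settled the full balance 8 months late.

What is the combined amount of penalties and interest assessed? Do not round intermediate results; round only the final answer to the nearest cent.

€103,837.50

Failure-to-file: 8 × 4% × €381,207.00 = €121,986.24, capped at 17.5% × €381,207.00 = €66,711.23…
Failure-to-pay penalty = 0.5% × €381,207.00 × 8 mo = €15,248.28
Interest: €381,207.00 × ((1 + 0.007)^8 − 1) = €381,207.00 × 0.0573914… = €21,877.9947…
Penalties + interest = €81,959.5050 + €21,877.9947… = €103,837.50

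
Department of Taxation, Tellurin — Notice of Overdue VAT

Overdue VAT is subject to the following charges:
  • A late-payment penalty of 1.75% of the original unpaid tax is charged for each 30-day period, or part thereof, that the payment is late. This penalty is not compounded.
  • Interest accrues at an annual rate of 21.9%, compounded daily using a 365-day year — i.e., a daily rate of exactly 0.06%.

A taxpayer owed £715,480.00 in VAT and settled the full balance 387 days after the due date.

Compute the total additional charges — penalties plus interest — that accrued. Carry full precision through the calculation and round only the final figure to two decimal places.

Penalty periods: ⌈387/30⌉ = 13; penalty = 13 × 1.75% × £715,480.00 = £162,771.70
Interest: £715,480.00 × ((1 + 0.0006)^387 − 1) = £715,480.00 × 0.26128415… = £186,943.5829…
Penalties + interest = £162,771.7000 + £186,943.5829… = £349,715.28

£349,715.28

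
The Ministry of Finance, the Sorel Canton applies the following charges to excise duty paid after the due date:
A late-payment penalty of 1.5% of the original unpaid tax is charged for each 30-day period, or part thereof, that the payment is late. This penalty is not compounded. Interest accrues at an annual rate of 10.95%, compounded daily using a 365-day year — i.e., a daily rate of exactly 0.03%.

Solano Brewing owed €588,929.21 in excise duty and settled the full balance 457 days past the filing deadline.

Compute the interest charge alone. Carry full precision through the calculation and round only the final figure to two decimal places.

€86,525.04

Interest: €588,929.21 × ((1 + 0.0003)^457 − 1) = €588,929.21 × 0.14691926… = €86,525.0409…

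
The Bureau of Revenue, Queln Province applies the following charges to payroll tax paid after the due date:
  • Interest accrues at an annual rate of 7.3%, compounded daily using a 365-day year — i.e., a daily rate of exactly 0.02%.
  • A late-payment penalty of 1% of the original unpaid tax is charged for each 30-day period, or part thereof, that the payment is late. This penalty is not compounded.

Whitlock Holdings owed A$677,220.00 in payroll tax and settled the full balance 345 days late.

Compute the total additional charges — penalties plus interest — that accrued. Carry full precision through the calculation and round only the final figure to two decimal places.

Penalty periods: ⌈345/30⌉ = 12; penalty = 12 × 1% × A$677,220.00 = A$81,266.40
Interest: A$677,220.00 × ((1 + 0.0002)^345 − 1) = A$677,220.00 × 0.07142882… = A$48,373.0236…
Penalties + interest = A$81,266.4000 + A$48,373.0236… = A$129,639.42

A$129,639.42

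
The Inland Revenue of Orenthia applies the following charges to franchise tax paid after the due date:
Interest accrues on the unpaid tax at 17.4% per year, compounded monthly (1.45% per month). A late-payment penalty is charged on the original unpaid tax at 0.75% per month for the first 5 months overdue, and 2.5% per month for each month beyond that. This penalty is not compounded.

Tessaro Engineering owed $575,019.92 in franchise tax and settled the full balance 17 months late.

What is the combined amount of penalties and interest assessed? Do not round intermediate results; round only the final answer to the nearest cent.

Penalty, months 1–5: 5 × 0.75% × $575,019.92 = $21,563.25…
Penalty, months 6–17: 12 × 2.5% × $575,019.92 = $172,505.98…
Interest: $575,019.92 × ((1 + 0.0145)^17 − 1) = $575,019.92 × 0.2772764… = $159,439.4287…
Penalties + interest = $194,069.2230 + $159,439.4287… = $353,508.65

$353,508.65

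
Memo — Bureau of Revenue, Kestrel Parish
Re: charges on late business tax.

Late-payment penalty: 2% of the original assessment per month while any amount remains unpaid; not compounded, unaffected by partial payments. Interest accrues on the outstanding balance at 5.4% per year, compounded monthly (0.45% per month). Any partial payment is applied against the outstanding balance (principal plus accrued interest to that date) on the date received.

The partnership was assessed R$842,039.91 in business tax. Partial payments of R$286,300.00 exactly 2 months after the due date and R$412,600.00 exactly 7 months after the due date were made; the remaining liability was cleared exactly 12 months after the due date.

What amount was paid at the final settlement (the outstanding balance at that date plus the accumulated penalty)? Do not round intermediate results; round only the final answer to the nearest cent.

R$369,327.11

Balance at month 2: R$842,039.9100 × (1 + 0.0045)^2 = R$849,635.3205…
After R$286,300.00 payment: R$849,635.3205… − R$286,300.00 = R$563,335.3205…
Balance at month 7: R$563,335.3205… × (1 + 0.0045)^5 = R$576,124.9551…
After R$412,600.00 payment: R$576,124.9551… − R$412,600.00 = R$163,524.9551…
Balance at month 12: R$163,524.9551… × (1 + 0.0045)^5 = R$167,237.5297…
Penalty: 12 × 2% × R$842,039.91 = R$202,089.58…
Final settlement = outstanding balance + penalty = R$167,237.5297… + R$202,089.58… = R$369,327.11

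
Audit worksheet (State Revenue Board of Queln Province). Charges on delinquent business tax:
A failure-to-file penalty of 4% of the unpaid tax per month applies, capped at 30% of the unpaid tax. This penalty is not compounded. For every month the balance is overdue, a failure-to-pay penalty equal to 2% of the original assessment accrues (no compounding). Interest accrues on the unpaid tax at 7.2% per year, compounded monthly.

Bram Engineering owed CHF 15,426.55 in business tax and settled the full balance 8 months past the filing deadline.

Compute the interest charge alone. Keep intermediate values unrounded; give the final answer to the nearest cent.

Interest (7.2%/yr ÷ 12 = 0.6%/month): CHF 15,426.55 × ((1 + 0.006)^8 − 1) = CHF 756.2124…

CHF 756.21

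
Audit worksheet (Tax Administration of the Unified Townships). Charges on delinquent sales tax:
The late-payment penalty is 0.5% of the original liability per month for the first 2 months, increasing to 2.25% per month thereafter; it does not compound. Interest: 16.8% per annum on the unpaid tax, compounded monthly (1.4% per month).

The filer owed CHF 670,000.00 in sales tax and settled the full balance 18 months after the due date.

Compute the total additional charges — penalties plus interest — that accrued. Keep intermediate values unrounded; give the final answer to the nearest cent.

Penalty, months 1–2: 2 × 0.5% × CHF 670,000.00 = CHF 6,700.00
Penalty, months 3–18: 16 × 2.25% × CHF 670,000.00 = CHF 241,200.00
Interest: CHF 670,000.00 × ((1 + 0.014)^18 − 1) = CHF 670,000.00 × 0.2843494… = CHF 190,514.1035…
Penalties + interest = CHF 247,900.0000 + CHF 190,514.1035… = CHF 438,414.10

CHF 438,414.10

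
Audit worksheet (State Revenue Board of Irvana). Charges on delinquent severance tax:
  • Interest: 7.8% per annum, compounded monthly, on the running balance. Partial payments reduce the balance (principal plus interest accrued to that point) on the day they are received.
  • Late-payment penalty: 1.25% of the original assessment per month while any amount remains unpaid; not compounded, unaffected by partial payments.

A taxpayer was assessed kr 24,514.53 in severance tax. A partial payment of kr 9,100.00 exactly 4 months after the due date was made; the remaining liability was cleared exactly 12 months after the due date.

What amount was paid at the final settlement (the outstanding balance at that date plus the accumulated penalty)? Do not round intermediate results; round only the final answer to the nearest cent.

Monthly rate = 7.8% ÷ 12 = 0.65%
Balance at month 4: kr 24,514.5300 × (1 + 0.0065)^4 = kr 25,158.1492…
After kr 9,100.00 payment: kr 25,158.1492… − kr 9,100.00 = kr 16,058.1492…
Balance at month 12: kr 16,058.1492… × (1 + 0.0065)^8 = kr 16,912.4187…
Penalty: 12 × 1.25% × kr 24,514.53 = kr 3,677.18…
Final settlement = outstanding balance + penalty = kr 16,912.4187… + kr 3,677.18… = kr 20,589.60

kr 20,589.60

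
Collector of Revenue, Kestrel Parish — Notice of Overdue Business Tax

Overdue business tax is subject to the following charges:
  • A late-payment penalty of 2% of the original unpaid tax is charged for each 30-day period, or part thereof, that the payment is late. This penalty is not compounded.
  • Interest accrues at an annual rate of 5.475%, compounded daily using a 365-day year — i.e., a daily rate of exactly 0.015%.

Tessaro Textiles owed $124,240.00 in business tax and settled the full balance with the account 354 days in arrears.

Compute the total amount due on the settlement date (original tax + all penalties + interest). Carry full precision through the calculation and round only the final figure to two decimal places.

$160,832.52

Penalty periods: ⌈354/30⌉ = 12; penalty = 12 × 2% × $124,240.00 = $29,817.60
Interest: $124,240.00 × ((1 + 0.00015)^354 − 1) = $124,240.00 × 0.05453089… = $6,774.9183…
Total = $124,240.00 + $29,817.6000 + $6,774.9183… = $160,832.52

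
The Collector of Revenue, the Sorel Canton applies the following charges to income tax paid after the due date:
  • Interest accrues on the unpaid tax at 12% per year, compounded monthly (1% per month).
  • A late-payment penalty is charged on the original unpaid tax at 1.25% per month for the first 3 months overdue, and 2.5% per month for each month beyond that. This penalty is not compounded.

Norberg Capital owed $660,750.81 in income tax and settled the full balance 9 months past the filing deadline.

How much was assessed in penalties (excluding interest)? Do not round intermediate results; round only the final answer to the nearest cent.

$123,890.78

Penalty, months 1–3: 3 × 1.25% × $660,750.81 = $24,778.16…
Penalty, months 4–9: 6 × 2.5% × $660,750.81 = $99,112.62…
Total penalty = $24,778.16… + $99,112.62… = $123,890.78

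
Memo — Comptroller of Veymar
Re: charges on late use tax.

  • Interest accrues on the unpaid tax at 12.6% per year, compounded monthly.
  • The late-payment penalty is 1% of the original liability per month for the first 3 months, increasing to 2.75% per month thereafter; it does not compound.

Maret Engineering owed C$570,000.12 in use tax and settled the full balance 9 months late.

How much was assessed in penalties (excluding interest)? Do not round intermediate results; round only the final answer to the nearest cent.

Penalty, months 1–3: 3 × 1% × C$570,000.12 = C$17,100.00…
Penalty, months 4–9: 6 × 2.75% × C$570,000.12 = C$94,050.02…
Total penalty = C$17,100.00… + C$94,050.02… = C$111,150.02

C$111,150.02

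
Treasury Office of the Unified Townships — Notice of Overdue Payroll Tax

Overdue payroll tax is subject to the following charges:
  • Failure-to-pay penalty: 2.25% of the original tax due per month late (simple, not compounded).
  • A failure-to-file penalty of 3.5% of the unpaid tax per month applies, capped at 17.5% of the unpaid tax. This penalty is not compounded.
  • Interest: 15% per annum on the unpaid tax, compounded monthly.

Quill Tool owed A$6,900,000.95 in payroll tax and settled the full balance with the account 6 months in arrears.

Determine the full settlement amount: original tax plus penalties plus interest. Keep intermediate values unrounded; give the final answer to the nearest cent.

A$9,572,945.26

Failure-to-file: 6 × 3.5% × A$6,900,000.95 = A$1,449,000.20…, capped at 17.5% × A$6,900,000.95 = A$1,207,500.17…
Failure-to-pay penalty: 6 × 2.25% × A$6,900,000.95 = A$931,500.13…
Interest (15%/yr ÷ 12 = 1.25%/month): A$6,900,000.95 × ((1 + 0.0125)^6 − 1) = A$533,944.0193…
Total = A$6,900,000.95 + A$2,139,000.2945 + A$533,944.0193… = A$9,572,945.26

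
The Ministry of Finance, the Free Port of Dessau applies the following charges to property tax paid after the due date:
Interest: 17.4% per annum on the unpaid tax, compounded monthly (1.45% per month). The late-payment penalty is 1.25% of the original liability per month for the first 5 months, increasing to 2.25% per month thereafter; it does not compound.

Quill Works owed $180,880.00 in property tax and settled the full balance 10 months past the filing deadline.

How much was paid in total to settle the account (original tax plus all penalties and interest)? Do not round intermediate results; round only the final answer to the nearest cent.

$240,540.83

Penalty, months 1–5: 5 × 1.25% × $180,880.00 = $11,305.00
Penalty, months 6–10: 5 × 2.25% × $180,880.00 = $20,349.00
Interest: $180,880.00 × ((1 + 0.0145)^10 − 1) = $180,880.00 × 0.1548365… = $28,006.8318…
Total = $180,880.00 + $31,654.0000 + $28,006.8318… = $240,540.83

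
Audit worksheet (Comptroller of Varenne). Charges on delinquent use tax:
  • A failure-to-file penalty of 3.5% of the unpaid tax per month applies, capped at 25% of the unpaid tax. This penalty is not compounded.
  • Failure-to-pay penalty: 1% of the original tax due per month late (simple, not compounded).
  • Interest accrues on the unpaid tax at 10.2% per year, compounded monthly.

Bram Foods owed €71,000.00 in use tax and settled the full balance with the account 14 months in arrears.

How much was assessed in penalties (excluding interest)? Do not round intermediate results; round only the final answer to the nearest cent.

Failure-to-file: 14 × 3.5% × €71,000.00 = €34,790.00, capped at 25% × €71,000.00 = €17,750.00
Failure-to-pay penalty = 1% × €71,000.00 × 14 mo = €9,940.00
Total penalty = €17,750.00 + €9,940.00 = €27,690.00

€27,690.00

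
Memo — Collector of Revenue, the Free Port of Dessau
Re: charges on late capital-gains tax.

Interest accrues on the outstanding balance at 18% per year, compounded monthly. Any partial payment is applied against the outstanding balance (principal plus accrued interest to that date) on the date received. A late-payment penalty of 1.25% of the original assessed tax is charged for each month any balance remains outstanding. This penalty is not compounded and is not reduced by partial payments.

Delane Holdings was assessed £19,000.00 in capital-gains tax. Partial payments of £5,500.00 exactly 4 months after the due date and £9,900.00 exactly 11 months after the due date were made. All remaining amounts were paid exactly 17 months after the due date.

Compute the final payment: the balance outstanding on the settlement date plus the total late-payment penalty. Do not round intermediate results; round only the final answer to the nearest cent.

Monthly rate = 18% ÷ 12 = 1.5%
Balance at month 4: £19,000.0000 × (1 + 0.015)^4 = £20,165.9075…
After £5,500.00 payment: £20,165.9075… − £5,500.00 = £14,665.9075…
Balance at month 11: £14,665.9075… × (1 + 0.015)^7 = £16,276.8828…
After £9,900.00 payment: £16,276.8828… − £9,900.00 = £6,376.8828…
Balance at month 17: £6,376.8828… × (1 + 0.015)^6 = £6,972.7595…
Penalty: 17 × 1.25% × £19,000.00 = £4,037.50
Final settlement = outstanding balance + penalty = £6,972.7595… + £4,037.50 = £11,010.26

£11,010.26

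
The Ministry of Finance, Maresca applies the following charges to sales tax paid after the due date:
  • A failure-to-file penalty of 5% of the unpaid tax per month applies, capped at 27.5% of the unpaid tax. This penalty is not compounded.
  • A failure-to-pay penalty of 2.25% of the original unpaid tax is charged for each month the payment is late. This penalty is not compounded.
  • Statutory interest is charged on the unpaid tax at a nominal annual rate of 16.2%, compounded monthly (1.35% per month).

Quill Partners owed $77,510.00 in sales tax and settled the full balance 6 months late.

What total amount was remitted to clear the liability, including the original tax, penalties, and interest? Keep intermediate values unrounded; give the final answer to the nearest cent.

$115,783.16

Failure-to-file: 6 × 5% × $77,510.00 = $23,253.00, capped at 27.5% × $77,510.00 = $21,315.25
Failure-to-pay penalty = 2.25% × $77,510.00 × 6 mo = $10,463.85
Interest: $77,510.00 × ((1 + 0.0135)^6 − 1) = $77,510.00 × 0.0837835… = $6,494.0559…
Total = $77,510.00 + $31,779.1000 + $6,494.0559… = $115,783.16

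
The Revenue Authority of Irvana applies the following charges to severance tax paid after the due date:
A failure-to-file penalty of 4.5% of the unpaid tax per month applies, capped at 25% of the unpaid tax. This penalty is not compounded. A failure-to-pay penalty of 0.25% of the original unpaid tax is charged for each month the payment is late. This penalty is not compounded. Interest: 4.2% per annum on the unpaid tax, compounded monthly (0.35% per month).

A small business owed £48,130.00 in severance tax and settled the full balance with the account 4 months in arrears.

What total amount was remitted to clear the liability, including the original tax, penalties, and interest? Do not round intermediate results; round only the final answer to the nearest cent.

£57,952.07

Failure-to-file: 4 × 4.5% × £48,130.00 = £8,663.40 (under the 25% cap)
Failure-to-pay penalty: 4 × 0.25% × £48,130.00 = £481.30
Interest: £48,130.00 × ((1 + 0.0035)^4 − 1) = £48,130.00 × 0.0140737… = £677.3658…
Total = £48,130.00 + £9,144.7000 + £677.3658… = £57,952.07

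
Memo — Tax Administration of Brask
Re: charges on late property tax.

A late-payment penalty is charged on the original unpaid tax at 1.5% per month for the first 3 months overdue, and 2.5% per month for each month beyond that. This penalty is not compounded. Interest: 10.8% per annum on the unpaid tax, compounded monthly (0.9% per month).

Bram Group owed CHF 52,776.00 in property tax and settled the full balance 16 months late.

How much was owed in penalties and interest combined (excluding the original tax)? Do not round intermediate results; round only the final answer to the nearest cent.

Penalty, months 1–3: 3 × 1.5% × CHF 52,776.00 = CHF 2,374.92
Penalty, months 4–16: 13 × 2.5% × CHF 52,776.00 = CHF 17,152.20
Interest: CHF 52,776.00 × ((1 + 0.009)^16 − 1) = CHF 52,776.00 × 0.1541404… = CHF 8,134.9160…
Penalties + interest = CHF 19,527.1200 + CHF 8,134.9160… = CHF 27,662.04

CHF 27,662.04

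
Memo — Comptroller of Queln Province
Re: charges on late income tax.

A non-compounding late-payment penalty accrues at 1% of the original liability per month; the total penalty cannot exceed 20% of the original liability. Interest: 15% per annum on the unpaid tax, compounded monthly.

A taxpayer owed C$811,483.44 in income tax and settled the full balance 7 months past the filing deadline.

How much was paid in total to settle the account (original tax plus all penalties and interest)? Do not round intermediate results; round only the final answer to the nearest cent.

Penalty: 7 × 1% × C$811,483.44 = C$56,803.84… (below the 20% cap of C$162,296.69…)
Interest (15%/yr ÷ 12 = 1.25%/month): C$811,483.44 × ((1 + 0.0125)^7 − 1) = C$73,723.6522…
Total = C$811,483.44 + C$56,803.8408 + C$73,723.6522… = C$942,010.93

C$942,010.93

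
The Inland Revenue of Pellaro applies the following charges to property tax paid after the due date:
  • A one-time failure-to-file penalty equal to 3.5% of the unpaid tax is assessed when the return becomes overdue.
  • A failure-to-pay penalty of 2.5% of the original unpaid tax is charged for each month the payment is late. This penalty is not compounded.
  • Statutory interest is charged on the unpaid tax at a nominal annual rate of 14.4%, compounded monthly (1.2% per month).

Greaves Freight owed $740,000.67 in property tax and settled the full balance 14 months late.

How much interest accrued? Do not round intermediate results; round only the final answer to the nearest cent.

Interest: $740,000.67 × ((1 + 0.012)^14 − 1) = $740,000.67 × 0.1817543… = $134,498.2712…

$134,498.27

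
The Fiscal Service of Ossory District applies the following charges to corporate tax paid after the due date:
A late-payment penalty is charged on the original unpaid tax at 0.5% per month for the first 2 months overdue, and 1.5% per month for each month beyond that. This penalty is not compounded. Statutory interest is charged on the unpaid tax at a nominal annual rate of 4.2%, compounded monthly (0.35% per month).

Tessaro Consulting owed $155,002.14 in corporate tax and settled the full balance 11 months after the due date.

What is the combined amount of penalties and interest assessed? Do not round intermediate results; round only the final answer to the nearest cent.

Penalty, months 1–2: 2 × 0.5% × $155,002.14 = $1,550.02…
Penalty, months 3–11: 9 × 1.5% × $155,002.14 = $20,925.29…
Interest: $155,002.14 × ((1 + 0.0035)^11 − 1) = $155,002.14 × 0.0391809… = $6,073.1193…
Penalties + interest = $22,475.3103 + $6,073.1193… = $28,548.43

$28,548.43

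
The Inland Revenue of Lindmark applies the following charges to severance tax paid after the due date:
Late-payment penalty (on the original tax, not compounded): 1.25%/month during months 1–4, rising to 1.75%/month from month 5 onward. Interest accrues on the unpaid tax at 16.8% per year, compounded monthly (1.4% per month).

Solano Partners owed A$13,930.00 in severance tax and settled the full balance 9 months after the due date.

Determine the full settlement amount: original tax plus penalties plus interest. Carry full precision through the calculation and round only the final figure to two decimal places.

Penalty, months 1–4: 4 × 1.25% × A$13,930.00 = A$696.50
Penalty, months 5–9: 5 × 1.75% × A$13,930.00 = A$1,218.88…
Interest: A$13,930.00 × ((1 + 0.014)^9 − 1) = A$13,930.00 × 0.1332914… = A$1,856.7493…
Total = A$13,930.00 + A$1,915.3750 + A$1,856.7493… = A$17,702.12

A$17,702.12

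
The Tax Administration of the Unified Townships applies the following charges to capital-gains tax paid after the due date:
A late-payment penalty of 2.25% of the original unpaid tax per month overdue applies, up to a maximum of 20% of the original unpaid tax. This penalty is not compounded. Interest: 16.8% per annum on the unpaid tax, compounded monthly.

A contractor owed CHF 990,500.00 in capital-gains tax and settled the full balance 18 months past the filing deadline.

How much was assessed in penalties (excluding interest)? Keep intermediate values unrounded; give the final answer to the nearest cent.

Penalty (uncapped): 18 × 2.25% × CHF 990,500.00 = CHF 401,152.50; cap = 20% × CHF 990,500.00 = CHF 198,100.00 → penalty = CHF 198,100.00

CHF 198,100.00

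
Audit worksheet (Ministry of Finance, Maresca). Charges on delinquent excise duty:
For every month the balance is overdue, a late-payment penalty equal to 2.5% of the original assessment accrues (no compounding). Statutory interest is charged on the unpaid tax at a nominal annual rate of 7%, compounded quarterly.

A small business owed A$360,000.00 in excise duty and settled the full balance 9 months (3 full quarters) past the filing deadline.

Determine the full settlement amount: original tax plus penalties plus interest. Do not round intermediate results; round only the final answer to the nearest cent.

A$460,232.68

Late-payment penalty: 9 × 2.5% × A$360,000.00 = A$81,000.00
Interest (7%/yr ÷ 4 = 1.75%/quarter): A$360,000.00 × ((1 + 0.0175)^3 − 1) = A$19,232.6794…
Total = A$360,000.00 + A$81,000.0000 + A$19,232.6794… = A$460,232.68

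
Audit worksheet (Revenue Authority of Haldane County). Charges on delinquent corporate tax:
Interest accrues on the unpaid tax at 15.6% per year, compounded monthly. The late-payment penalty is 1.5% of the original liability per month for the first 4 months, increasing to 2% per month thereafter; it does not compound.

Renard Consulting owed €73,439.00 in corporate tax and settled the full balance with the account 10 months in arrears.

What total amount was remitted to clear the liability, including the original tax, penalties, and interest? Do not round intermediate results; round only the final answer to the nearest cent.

€96,783.40

Penalty, months 1–4: 4 × 1.5% × €73,439.00 = €4,406.34
Penalty, months 5–10: 6 × 2% × €73,439.00 = €8,812.68
Interest (15.6%/yr ÷ 12 = 1.3%/month): €73,439.00 × ((1 + 0.013)^10 − 1) = €10,125.3825…
Total = €73,439.00 + €13,219.0200 + €10,125.3825… = €96,783.40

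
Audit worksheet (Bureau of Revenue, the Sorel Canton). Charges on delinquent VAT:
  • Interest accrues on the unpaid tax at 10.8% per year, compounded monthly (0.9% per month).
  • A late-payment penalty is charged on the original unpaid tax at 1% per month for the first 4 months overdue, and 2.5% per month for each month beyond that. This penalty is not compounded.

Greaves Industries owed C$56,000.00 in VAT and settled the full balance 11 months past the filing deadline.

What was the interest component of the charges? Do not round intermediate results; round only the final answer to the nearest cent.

Interest: C$56,000.00 × ((1 + 0.009)^11 − 1) = C$56,000.00 × 0.1035775… = C$5,800.3387…

C$5,800.34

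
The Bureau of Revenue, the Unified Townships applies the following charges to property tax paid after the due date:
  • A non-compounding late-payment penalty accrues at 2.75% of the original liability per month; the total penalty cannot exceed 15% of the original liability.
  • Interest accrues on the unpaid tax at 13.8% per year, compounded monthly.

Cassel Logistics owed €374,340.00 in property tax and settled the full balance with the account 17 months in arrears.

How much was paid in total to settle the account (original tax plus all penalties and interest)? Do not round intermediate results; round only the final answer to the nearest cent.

€510,810.55

Penalty (uncapped): 17 × 2.75% × €374,340.00 = €175,003.95; cap = 15% × €374,340.00 = €56,151.00 → penalty = €56,151.00
Interest (13.8%/yr ÷ 12 = 1.15%/month): €374,340.00 × ((1 + 0.0115)^17 − 1) = €80,319.5490…
Total = €374,340.00 + €56,151.0000 + €80,319.5490… = €510,810.55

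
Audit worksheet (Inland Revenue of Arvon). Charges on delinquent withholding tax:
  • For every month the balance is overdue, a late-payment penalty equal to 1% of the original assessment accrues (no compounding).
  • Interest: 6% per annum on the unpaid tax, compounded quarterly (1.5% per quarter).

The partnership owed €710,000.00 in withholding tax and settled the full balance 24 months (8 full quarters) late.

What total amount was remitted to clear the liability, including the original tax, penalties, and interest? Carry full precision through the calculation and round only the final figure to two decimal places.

Late-payment penalty: 24 × 1% × €710,000.00 = €170,400.00
Interest: €710,000.00 × ((1 + 0.015)^8 − 1) = €710,000.00 × 0.1264926… = €89,809.7365…
Total = €710,000.00 + €170,400.0000 + €89,809.7365… = €970,209.74

€970,209.74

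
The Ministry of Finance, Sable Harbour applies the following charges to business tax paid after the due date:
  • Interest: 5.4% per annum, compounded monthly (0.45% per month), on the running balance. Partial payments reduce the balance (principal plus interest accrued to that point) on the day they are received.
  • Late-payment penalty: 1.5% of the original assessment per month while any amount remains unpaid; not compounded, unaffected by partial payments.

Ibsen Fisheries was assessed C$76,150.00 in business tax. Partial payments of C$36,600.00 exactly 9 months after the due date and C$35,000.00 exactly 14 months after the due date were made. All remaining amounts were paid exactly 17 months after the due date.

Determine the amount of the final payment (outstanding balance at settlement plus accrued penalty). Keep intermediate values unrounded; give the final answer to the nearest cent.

Balance at month 9: C$76,150.0000 × (1 + 0.0045)^9 = C$79,290.1752…
After C$36,600.00 payment: C$79,290.1752… − C$36,600.00 = C$42,690.1752…
Balance at month 14: C$42,690.1752… × (1 + 0.0045)^5 = C$43,659.3879…
After C$35,000.00 payment: C$43,659.3879… − C$35,000.00 = C$8,659.3879…
Balance at month 17: C$8,659.3879… × (1 + 0.0045)^3 = C$8,776.8165…
Penalty: 17 × 1.5% × C$76,150.00 = C$19,418.25
Final settlement = outstanding balance + penalty = C$8,776.8165… + C$19,418.25 = C$28,195.07

C$28,195.07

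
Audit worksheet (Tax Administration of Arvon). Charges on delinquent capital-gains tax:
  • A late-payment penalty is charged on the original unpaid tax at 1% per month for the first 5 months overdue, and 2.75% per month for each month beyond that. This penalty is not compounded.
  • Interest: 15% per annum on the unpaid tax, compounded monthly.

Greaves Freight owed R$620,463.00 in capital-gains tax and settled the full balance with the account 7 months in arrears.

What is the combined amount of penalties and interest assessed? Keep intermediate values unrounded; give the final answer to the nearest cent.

Penalty, months 1–5: 5 × 1% × R$620,463.00 = R$31,023.15
Penalty, months 6–7: 2 × 2.75% × R$620,463.00 = R$34,125.47…
Interest (15%/yr ÷ 12 = 1.25%/month): R$620,463.00 × ((1 + 0.0125)^7 − 1) = R$56,369.3554…
Penalties + interest = R$65,148.6150 + R$56,369.3554… = R$121,517.97

R$121,517.97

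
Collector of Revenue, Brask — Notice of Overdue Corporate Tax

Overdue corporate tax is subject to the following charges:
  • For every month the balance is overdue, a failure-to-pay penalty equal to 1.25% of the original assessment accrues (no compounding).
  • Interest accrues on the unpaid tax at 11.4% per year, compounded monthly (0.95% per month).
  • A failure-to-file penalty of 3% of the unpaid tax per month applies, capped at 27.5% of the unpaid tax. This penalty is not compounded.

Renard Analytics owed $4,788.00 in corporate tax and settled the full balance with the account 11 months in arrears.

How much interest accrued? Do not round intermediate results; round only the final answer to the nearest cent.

$524.80

Interest: $4,788.00 × ((1 + 0.0095)^11 − 1) = $4,788.00 × 0.1096079… = $524.8028…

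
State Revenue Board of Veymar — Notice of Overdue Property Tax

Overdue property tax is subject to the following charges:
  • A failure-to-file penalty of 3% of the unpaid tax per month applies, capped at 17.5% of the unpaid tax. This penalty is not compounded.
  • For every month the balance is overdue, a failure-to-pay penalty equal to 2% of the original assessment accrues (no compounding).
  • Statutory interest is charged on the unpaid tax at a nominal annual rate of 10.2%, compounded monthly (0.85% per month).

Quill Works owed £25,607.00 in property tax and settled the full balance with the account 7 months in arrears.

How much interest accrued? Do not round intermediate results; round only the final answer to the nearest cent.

Interest: £25,607.00 × ((1 + 0.0085)^7 − 1) = £25,607.00 × 0.0610389… = £1,563.0238…

£1,563.02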